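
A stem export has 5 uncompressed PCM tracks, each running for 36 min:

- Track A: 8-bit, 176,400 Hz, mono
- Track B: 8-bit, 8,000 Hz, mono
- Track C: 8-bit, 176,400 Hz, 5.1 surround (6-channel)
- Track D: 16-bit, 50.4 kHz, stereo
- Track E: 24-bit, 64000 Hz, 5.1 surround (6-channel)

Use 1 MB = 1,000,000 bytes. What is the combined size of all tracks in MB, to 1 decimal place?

5608.2 MB

36 min = 2,160 s.
Track A: 176,400 × 2,160 × 1 × 1 = 381,024,000 bytes.
Track B: 8,000 × 2,160 × 1 × 1 = 17,280,000 bytes.
Track C: 176,400 × 2,160 × 1 × 6 = 2,286,144,000 bytes.
Track D: 50,400 × 2,160 × 2 × 2 = 435,456,000 bytes.
Track E: 64,000 × 2,160 × 3 × 6 = 2,488,320,000 bytes.
Total = 5,608,224,000 bytes = 5608.2 MB.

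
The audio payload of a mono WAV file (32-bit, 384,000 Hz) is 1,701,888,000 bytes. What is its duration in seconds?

1,108 seconds

Byte rate = 384,000 × 4 × 1 = 1,536,000 bytes/s.
Duration = 1,701,888,000 / 1,536,000 = 1,108 s.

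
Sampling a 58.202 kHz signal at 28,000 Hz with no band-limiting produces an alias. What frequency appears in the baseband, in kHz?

Nyquist = 28,000/2 = 14,000 Hz; 58,202 Hz exceeds it.
Alias = |58,202 − 2×28,000| = |58,202 − 56,000| = 2,202 Hz = 2.202 kHz.

2.202 kHz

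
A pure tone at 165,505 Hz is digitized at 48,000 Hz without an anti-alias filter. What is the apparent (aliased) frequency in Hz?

21,505 Hz

Nyquist = 48,000/2 = 24,000 Hz; 165,505 Hz exceeds it.
Alias = |165,505 − 3×48,000| = |165,505 − 144,000| = 21,505 Hz.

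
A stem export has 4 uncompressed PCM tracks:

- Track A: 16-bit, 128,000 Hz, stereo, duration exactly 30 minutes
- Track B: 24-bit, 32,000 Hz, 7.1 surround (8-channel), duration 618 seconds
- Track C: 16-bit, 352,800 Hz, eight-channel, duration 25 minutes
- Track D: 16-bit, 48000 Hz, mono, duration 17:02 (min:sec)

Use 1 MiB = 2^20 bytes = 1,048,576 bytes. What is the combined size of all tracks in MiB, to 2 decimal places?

9500.06 MiB

Track A: exactly 30 minutes = 1,800 s; 128,000 × 1,800 × 2 × 2 = 921,600,000 bytes.
Track B: 32,000 × 618 × 3 × 8 = 474,624,000 bytes.
Track C: 25 minutes = 1,500 s; 352,800 × 1,500 × 2 × 8 = 8,467,200,000 bytes.
Track D: 17:02 (min:sec) = 1,022 s; 48,000 × 1,022 × 2 × 1 = 98,112,000 bytes.
Total = 9,961,536,000 bytes = 9500.06 MiB.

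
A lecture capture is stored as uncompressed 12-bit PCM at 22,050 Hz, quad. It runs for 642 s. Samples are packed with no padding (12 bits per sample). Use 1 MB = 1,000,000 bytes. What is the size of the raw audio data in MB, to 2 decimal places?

Bits = 22,050 × 642 × 12 × 4 = 679,492,800 bits = 84,936,600 bytes.
84,936,600 / 1,000,000 = 84.94 MB.

84.94 MB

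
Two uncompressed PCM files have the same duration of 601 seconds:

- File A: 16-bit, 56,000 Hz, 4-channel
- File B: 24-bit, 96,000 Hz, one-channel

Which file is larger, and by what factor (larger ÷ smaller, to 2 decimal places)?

File A, by a factor of 1.56

File A: 56,000 × 2 × 4 = 448,000 bytes/s.
File B: 96,000 × 3 × 1 = 288,000 bytes/s.
File A is larger; ratio = 269,248,000 / 173,088,000 = 1.56.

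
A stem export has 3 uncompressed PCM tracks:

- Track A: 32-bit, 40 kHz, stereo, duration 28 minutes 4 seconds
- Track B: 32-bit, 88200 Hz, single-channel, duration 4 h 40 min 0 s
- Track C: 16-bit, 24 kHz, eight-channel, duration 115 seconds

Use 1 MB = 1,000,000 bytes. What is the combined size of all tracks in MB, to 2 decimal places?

6510.08 MB

Track A: 28 minutes 4 seconds = 1,684 s; 40,000 × 1,684 × 4 × 2 = 538,880,000 bytes.
Track B: 4 h 40 min 0 s = 16,800 s; 88,200 × 16,800 × 4 × 1 = 5,927,040,000 bytes.
Track C: 24,000 × 115 × 2 × 8 = 44,160,000 bytes.
Total = 6,510,080,000 bytes = 6510.08 MB.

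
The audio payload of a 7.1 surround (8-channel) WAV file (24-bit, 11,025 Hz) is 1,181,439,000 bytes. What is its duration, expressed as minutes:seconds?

Byte rate = 11,025 × 3 × 8 = 264,600 bytes/s.
Duration = 1,181,439,000 / 264,600 = 4,465 s.
4,465 s = 74:25.

74:25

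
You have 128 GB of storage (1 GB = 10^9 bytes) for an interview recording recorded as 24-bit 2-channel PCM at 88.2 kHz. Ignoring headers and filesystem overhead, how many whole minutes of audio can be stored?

Uncompressed byte rate = 88,200 × 3 × 2 = 529,200 bytes/s.
Capacity = 128 × 1,000,000,000 = 128,000,000,000 bytes.
128,000,000,000 / 529,200 ≈ 241874.53 s → 4,031 minutes.

4,031 minutes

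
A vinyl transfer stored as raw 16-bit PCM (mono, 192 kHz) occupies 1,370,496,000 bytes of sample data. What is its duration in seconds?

Byte rate = 192,000 × 2 × 1 = 384,000 bytes/s.
Duration = 1,370,496,000 / 384,000 = 3,569 s.

3,569 seconds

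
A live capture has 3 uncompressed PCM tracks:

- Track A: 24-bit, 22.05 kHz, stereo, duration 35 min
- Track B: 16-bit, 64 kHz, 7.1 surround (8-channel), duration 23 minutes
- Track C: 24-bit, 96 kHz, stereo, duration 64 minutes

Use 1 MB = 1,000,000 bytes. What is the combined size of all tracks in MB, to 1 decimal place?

3902.8 MB

Track A: 35 min = 2,100 s; 22,050 × 2,100 × 3 × 2 = 277,830,000 bytes.
Track B: 23 minutes = 1,380 s; 64,000 × 1,380 × 2 × 8 = 1,413,120,000 bytes.
Track C: 64 minutes = 3,840 s; 96,000 × 3,840 × 3 × 2 = 2,211,840,000 bytes.
Total = 3,902,790,000 bytes = 3902.8 MB.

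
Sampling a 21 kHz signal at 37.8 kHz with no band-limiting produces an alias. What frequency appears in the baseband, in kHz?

Nyquist = 37,800/2 = 18,900 Hz; 21,000 Hz exceeds it.
Alias = |21,000 − 1×37,800| = |21,000 − 37,800| = 16,800 Hz = 16.8 kHz.

16.8 kHz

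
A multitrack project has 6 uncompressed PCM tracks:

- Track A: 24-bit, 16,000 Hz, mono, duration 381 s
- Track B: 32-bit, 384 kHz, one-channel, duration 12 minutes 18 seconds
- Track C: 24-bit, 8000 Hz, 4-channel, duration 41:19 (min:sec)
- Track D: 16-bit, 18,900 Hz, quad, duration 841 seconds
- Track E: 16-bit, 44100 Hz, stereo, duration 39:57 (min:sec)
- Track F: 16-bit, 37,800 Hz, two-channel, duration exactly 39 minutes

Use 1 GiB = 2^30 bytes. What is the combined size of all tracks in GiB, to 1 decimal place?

2.1 GiB

Track A: 16,000 × 381 × 3 × 1 = 18,288,000 bytes.
Track B: 12 minutes 18 seconds = 738 s; 384,000 × 738 × 4 × 1 = 1,133,568,000 bytes.
Track C: 41:19 (min:sec) = 2,479 s; 8,000 × 2,479 × 3 × 4 = 237,984,000 bytes.
Track D: 18,900 × 841 × 2 × 4 = 127,159,200 bytes.
Track E: 39:57 (min:sec) = 2,397 s; 44,100 × 2,397 × 2 × 2 = 422,830,800 bytes.
Track F: exactly 39 minutes = 2,340 s; 37,800 × 2,340 × 2 × 2 = 353,808,000 bytes.
Total = 2,293,638,000 bytes = 2.1 GiB.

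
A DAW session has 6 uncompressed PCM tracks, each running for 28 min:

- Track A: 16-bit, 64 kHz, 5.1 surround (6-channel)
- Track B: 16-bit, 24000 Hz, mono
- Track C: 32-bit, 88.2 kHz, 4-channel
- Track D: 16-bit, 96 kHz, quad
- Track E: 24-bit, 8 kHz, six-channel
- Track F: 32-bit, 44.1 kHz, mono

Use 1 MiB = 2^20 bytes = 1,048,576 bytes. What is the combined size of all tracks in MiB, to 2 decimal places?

28 min = 1,680 s.
Track A: 64,000 × 1,680 × 2 × 6 = 1,290,240,000 bytes.
Track B: 24,000 × 1,680 × 2 × 1 = 80,640,000 bytes.
Track C: 88,200 × 1,680 × 4 × 4 = 2,370,816,000 bytes.
Track D: 96,000 × 1,680 × 2 × 4 = 1,290,240,000 bytes.
Track E: 8,000 × 1,680 × 3 × 6 = 241,920,000 bytes.
Track F: 44,100 × 1,680 × 4 × 1 = 296,352,000 bytes.
Total = 5,570,208,000 bytes = 5312.16 MiB.

5312.16 MiB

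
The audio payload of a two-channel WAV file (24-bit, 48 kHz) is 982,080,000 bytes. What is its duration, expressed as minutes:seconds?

Byte rate = 48,000 × 3 × 2 = 288,000 bytes/s.
Duration = 982,080,000 / 288,000 = 3,410 s.
3,410 s = 56:50.

56:50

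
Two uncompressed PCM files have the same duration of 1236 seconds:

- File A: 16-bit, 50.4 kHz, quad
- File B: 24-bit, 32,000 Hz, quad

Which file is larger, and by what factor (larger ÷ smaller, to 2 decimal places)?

File A: 50,400 × 2 × 4 = 403,200 bytes/s.
File B: 32,000 × 3 × 4 = 384,000 bytes/s.
File A is larger; ratio = 498,355,200 / 474,624,000 = 1.05.

File A, by a factor of 1.05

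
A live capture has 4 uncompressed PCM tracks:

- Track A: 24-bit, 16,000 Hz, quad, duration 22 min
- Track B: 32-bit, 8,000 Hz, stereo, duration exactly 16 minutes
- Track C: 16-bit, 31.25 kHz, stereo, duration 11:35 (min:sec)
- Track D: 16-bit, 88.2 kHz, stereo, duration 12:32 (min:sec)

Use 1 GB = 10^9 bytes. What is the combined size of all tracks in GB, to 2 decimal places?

0.67 GB

Track A: 22 min = 1,320 s; 16,000 × 1,320 × 3 × 4 = 253,440,000 bytes.
Track B: exactly 16 minutes = 960 s; 8,000 × 960 × 4 × 2 = 61,440,000 bytes.
Track C: 11:35 (min:sec) = 695 s; 31,250 × 695 × 2 × 2 = 86,875,000 bytes.
Track D: 12:32 (min:sec) = 752 s; 88,200 × 752 × 2 × 2 = 265,305,600 bytes.
Total = 667,060,600 bytes = 0.67 GB.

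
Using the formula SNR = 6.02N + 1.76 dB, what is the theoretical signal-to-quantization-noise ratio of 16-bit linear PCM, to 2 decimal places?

6.02 × 16 + 1.76 = 98.08 dB.

98.08 dB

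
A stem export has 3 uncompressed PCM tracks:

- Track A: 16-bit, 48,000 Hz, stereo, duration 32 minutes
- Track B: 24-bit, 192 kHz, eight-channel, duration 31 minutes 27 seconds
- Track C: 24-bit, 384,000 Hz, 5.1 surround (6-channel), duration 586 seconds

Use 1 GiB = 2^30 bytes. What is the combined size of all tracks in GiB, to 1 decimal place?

12.2 GiB

Track A: 32 minutes = 1,920 s; 48,000 × 1,920 × 2 × 2 = 368,640,000 bytes.
Track B: 31 minutes 27 seconds = 1,887 s; 192,000 × 1,887 × 3 × 8 = 8,695,296,000 bytes.
Track C: 384,000 × 586 × 3 × 6 = 4,050,432,000 bytes.
Total = 13,114,368,000 bytes = 12.2 GiB.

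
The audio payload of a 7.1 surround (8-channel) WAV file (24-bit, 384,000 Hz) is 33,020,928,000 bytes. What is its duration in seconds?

Byte rate = 384,000 × 3 × 8 = 9,216,000 bytes/s.
Duration = 33,020,928,000 / 9,216,000 = 3,583 s.

3,583 seconds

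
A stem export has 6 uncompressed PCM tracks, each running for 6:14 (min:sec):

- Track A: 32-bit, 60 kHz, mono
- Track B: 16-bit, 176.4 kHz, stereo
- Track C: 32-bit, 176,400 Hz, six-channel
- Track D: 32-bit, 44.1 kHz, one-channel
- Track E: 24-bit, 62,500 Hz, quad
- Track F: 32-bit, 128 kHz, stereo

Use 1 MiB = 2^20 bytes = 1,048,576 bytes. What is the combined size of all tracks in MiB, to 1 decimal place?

2542.9 MiB

6:14 (min:sec) = 374 s.
Track A: 60,000 × 374 × 4 × 1 = 89,760,000 bytes.
Track B: 176,400 × 374 × 2 × 2 = 263,894,400 bytes.
Track C: 176,400 × 374 × 4 × 6 = 1,583,366,400 bytes.
Track D: 44,100 × 374 × 4 × 1 = 65,973,600 bytes.
Track E: 62,500 × 374 × 3 × 4 = 280,500,000 bytes.
Track F: 128,000 × 374 × 4 × 2 = 382,976,000 bytes.
Total = 2,666,470,400 bytes = 2542.9 MiB.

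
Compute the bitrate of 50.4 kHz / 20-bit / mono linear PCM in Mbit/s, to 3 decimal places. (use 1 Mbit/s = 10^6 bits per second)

Bit rate = 50,400 × 20 × 1 = 1,008,000 bits/s.
= 1.008 Mbit/s.

1.008 Mbit/s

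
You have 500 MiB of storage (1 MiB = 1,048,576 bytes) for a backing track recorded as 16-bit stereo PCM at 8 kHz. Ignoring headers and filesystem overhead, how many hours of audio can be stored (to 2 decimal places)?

Uncompressed byte rate = 8,000 × 2 × 2 = 32,000 bytes/s.
Capacity = 500 × 1,048,576 = 524,288,000 bytes.
524,288,000 / 32,000 ≈ 16384 s → 4.55 hours.

4.55 hours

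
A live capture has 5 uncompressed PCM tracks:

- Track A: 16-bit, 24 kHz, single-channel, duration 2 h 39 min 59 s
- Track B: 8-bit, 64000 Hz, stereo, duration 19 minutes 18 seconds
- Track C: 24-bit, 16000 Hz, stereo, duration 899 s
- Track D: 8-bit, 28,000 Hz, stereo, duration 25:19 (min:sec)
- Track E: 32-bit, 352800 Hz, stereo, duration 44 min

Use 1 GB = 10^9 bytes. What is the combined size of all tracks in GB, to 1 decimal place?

8.2 GB

Track A: 2 h 39 min 59 s = 9,599 s; 24,000 × 9,599 × 2 × 1 = 460,752,000 bytes.
Track B: 19 minutes 18 seconds = 1,158 s; 64,000 × 1,158 × 1 × 2 = 148,224,000 bytes.
Track C: 16,000 × 899 × 3 × 2 = 86,304,000 bytes.
Track D: 25:19 (min:sec) = 1,519 s; 28,000 × 1,519 × 1 × 2 = 85,064,000 bytes.
Track E: 44 min = 2,640 s; 352,800 × 2,640 × 4 × 2 = 7,451,136,000 bytes.
Total = 8,231,480,000 bytes = 8.2 GB.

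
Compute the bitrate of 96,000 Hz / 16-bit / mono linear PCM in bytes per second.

192,000 bytes/s

Bit rate = 96,000 × 16 × 1 = 1,536,000 bits/s.
1,536,000 / 8 = 192,000 bytes/s.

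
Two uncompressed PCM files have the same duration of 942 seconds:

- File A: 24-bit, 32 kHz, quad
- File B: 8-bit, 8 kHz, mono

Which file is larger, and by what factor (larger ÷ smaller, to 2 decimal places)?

File A: 32,000 × 3 × 4 = 384,000 bytes/s.
File B: 8,000 × 1 × 1 = 8,000 bytes/s.
File A is larger; ratio = 361,728,000 / 7,536,000 = 48.00.

File A, by a factor of 48.00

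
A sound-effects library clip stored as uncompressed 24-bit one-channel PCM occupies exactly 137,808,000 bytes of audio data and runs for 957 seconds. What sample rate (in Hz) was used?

48,000 Hz

Bytes = sample_rate × seconds × bytes_per_sample × channels.
sample_rate = 137,808,000 / (957 × 3 × 1) = 137,808,000 / 2,871 = 48,000 Hz.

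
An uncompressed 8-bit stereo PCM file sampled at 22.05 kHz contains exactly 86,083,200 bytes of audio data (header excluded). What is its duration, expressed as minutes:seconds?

32:32

Byte rate = 22,050 × 1 × 2 = 44,100 bytes/s.
Duration = 86,083,200 / 44,100 = 1,952 s.
1,952 s = 32:32.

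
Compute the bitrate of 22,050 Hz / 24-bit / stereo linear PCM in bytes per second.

Bit rate = 22,050 × 24 × 2 = 1,058,400 bits/s.
1,058,400 / 8 = 132,300 bytes/s.

132,300 bytes/s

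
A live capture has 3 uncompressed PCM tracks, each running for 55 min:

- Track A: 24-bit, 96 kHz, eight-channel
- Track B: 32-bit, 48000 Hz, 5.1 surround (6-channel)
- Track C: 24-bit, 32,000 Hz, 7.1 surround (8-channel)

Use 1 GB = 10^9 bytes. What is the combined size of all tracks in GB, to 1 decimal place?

13.9 GB

55 min = 3,300 s.
Track A: 96,000 × 3,300 × 3 × 8 = 7,603,200,000 bytes.
Track B: 48,000 × 3,300 × 4 × 6 = 3,801,600,000 bytes.
Track C: 32,000 × 3,300 × 3 × 8 = 2,534,400,000 bytes.
Total = 13,939,200,000 bytes = 13.9 GB.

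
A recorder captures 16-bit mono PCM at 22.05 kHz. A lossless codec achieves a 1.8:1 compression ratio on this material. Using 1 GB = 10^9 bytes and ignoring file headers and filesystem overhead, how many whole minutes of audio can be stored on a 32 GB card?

21,768 minutes

Uncompressed byte rate = 22,050 × 2 × 1 = 44,100 bytes/s.
After 1.8:1 compression, effective rate ≈ 24500 bytes/s.
Capacity = 32 × 1,000,000,000 = 32,000,000,000 bytes.
32,000,000,000 / effective rate ≈ 1306122.45 s → 21,768 minutes.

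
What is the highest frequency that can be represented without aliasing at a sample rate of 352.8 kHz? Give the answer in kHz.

176.4 kHz

Nyquist frequency = sample rate / 2 = 352,800 / 2 = 176.4 kHz.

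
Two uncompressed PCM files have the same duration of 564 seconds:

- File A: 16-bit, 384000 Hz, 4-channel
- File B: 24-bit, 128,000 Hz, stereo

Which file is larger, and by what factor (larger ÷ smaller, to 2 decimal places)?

File A, by a factor of 4.00

File A: 384,000 × 2 × 4 = 3,072,000 bytes/s.
File B: 128,000 × 3 × 2 = 768,000 bytes/s.
File A is larger; ratio = 1,732,608,000 / 433,152,000 = 4.00.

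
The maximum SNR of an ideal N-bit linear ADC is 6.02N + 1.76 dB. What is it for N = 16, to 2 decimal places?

98.08 dB

6.02 × 16 + 1.76 = 98.08 dB.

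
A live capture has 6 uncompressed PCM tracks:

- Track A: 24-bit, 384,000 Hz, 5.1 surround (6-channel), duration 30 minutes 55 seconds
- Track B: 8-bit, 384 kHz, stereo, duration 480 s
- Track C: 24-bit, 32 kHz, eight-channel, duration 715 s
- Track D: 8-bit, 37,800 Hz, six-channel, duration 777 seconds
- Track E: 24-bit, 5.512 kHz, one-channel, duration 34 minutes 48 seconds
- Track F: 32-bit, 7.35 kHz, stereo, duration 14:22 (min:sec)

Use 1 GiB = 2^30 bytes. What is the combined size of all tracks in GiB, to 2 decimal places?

Track A: 30 minutes 55 seconds = 1,855 s; 384,000 × 1,855 × 3 × 6 = 12,821,760,000 bytes.
Track B: 384,000 × 480 × 1 × 2 = 368,640,000 bytes.
Track C: 32,000 × 715 × 3 × 8 = 549,120,000 bytes.
Track D: 37,800 × 777 × 1 × 6 = 176,223,600 bytes.
Track E: 34 minutes 48 seconds = 2,088 s; 5,512 × 2,088 × 3 × 1 = 34,527,168 bytes.
Track F: 14:22 (min:sec) = 862 s; 7,350 × 862 × 4 × 2 = 50,685,600 bytes.
Total = 14,000,956,368 bytes = 13.04 GiB.

13.04 GiB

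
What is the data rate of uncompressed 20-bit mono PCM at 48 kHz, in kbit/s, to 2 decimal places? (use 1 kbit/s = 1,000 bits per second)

Bit rate = 48,000 × 20 × 1 = 960,000 bits/s.
= 960.00 kbit/s.

960.00 kbit/s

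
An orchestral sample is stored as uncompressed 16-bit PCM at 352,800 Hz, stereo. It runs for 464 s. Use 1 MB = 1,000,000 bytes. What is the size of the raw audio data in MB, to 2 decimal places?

654.80 MB

Bytes = 352,800 samples/s × 464 s × 2 bytes/sample × 2 ch = 654,796,800 bytes.
654,796,800 / 1,000,000 = 654.80 MB.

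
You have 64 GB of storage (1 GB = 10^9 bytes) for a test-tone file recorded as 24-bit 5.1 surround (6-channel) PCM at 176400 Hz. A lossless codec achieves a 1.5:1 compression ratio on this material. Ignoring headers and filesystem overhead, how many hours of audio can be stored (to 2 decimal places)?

8.40 hours

Uncompressed byte rate = 176,400 × 3 × 6 = 3,175,200 bytes/s.
After 1.5:1 compression, effective rate ≈ 2116800 bytes/s.
Capacity = 64 × 1,000,000,000 = 64,000,000,000 bytes.
64,000,000,000 / effective rate ≈ 30234.32 s → 8.40 hours.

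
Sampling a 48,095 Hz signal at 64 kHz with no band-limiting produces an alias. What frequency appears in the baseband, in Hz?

15,905 Hz

Nyquist = 64,000/2 = 32,000 Hz; 48,095 Hz exceeds it.
Alias = |48,095 − 1×64,000| = |48,095 − 64,000| = 15,905 Hz.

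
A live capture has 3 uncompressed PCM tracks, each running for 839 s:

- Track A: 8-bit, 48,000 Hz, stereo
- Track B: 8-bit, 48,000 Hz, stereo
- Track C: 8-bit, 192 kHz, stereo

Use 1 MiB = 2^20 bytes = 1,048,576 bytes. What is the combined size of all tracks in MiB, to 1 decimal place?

Track A: 48,000 × 839 × 1 × 2 = 80,544,000 bytes.
Track B: 48,000 × 839 × 1 × 2 = 80,544,000 bytes.
Track C: 192,000 × 839 × 1 × 2 = 322,176,000 bytes.
Total = 483,264,000 bytes = 460.9 MiB.

460.9 MiB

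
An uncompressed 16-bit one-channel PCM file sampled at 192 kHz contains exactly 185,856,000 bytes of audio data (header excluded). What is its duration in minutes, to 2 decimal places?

8.07 minutes

Byte rate = 192,000 × 2 × 1 = 384,000 bytes/s.
Duration = 185,856,000 / 384,000 = 484 s.
484 s / 60 = 8.07 minutes.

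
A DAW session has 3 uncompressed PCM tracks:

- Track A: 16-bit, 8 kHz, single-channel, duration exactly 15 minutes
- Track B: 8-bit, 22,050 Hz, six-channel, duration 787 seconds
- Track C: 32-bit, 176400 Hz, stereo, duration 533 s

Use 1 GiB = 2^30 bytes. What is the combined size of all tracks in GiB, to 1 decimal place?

Track A: exactly 15 minutes = 900 s; 8,000 × 900 × 2 × 1 = 14,400,000 bytes.
Track B: 22,050 × 787 × 1 × 6 = 104,120,100 bytes.
Track C: 176,400 × 533 × 4 × 2 = 752,169,600 bytes.
Total = 870,689,700 bytes = 0.8 GiB.

0.8 GiB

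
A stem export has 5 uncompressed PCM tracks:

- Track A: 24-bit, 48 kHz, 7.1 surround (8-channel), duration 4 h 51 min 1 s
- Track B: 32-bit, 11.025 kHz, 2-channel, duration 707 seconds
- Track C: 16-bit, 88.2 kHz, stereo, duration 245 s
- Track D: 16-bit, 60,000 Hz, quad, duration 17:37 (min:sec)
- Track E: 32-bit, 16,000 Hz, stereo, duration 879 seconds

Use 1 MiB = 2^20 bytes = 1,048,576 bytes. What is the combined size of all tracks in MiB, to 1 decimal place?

19916.3 MiB

Track A: 4 h 51 min 1 s = 17,461 s; 48,000 × 17,461 × 3 × 8 = 20,115,072,000 bytes.
Track B: 11,025 × 707 × 4 × 2 = 62,357,400 bytes.
Track C: 88,200 × 245 × 2 × 2 = 86,436,000 bytes.
Track D: 17:37 (min:sec) = 1,057 s; 60,000 × 1,057 × 2 × 4 = 507,360,000 bytes.
Track E: 16,000 × 879 × 4 × 2 = 112,512,000 bytes.
Total = 20,883,737,400 bytes = 19916.3 MiB.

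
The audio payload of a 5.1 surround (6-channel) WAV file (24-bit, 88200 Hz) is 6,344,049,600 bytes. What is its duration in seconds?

Byte rate = 88,200 × 3 × 6 = 1,587,600 bytes/s.
Duration = 6,344,049,600 / 1,587,600 = 3,996 s.

3,996 seconds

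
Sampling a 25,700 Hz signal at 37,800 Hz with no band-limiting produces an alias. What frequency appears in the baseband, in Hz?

12,100 Hz

Nyquist = 37,800/2 = 18,900 Hz; 25,700 Hz exceeds it.
Alias = |25,700 − 1×37,800| = |25,700 − 37,800| = 12,100 Hz.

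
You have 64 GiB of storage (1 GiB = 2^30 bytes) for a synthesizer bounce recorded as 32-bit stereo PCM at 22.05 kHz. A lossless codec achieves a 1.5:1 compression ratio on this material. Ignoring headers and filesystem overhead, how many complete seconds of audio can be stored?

584,349 seconds

Uncompressed byte rate = 22,050 × 4 × 2 = 176,400 bytes/s.
After 1.5:1 compression, effective rate ≈ 117600 bytes/s.
Capacity = 64 × 1,073,741,824 = 68,719,476,736 bytes.
68,719,476,736 / effective rate ≈ 584349.29 s → 584,349 seconds.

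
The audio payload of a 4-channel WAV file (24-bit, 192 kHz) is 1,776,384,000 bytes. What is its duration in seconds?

771 seconds

Byte rate = 192,000 × 3 × 4 = 2,304,000 bytes/s.
Duration = 1,776,384,000 / 2,304,000 = 771 s.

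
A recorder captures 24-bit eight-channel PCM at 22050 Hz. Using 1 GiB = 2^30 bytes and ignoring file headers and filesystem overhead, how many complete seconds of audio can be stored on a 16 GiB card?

Uncompressed byte rate = 22,050 × 3 × 8 = 529,200 bytes/s.
Capacity = 16 × 1,073,741,824 = 17,179,869,184 bytes.
17,179,869,184 / 529,200 ≈ 32463.85 s → 32,463 seconds.

32,463 seconds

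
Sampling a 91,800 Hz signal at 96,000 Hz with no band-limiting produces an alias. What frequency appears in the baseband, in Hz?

4,200 Hz

Nyquist = 96,000/2 = 48,000 Hz; 91,800 Hz exceeds it.
Alias = |91,800 − 1×96,000| = |91,800 − 96,000| = 4,200 Hz.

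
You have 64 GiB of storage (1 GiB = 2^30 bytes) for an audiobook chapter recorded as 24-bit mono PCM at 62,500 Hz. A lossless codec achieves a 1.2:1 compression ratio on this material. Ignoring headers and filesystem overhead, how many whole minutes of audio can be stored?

7,330 minutes

Uncompressed byte rate = 62,500 × 3 × 1 = 187,500 bytes/s.
After 1.2:1 compression, effective rate ≈ 156250 bytes/s.
Capacity = 64 × 1,073,741,824 = 68,719,476,736 bytes.
68,719,476,736 / effective rate ≈ 439804.65 s → 7,330 minutes.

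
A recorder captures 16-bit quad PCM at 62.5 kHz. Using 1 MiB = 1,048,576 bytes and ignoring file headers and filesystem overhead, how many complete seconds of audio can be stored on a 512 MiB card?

1,073 seconds

Uncompressed byte rate = 62,500 × 2 × 4 = 500,000 bytes/s.
Capacity = 512 × 1,048,576 = 536,870,912 bytes.
536,870,912 / 500,000 ≈ 1073.74 s → 1,073 seconds.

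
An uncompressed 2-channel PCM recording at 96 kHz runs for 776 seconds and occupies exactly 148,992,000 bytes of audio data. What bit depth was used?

8 bits

Bytes per sample = 148,992,000 / (96,000 × 776 × 2) = 148,992,000 / 148,992,000 = 1.
Bit depth = 1 × 8 = 8 bits.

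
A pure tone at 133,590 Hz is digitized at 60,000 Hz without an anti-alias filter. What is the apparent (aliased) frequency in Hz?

13,590 Hz

Nyquist = 60,000/2 = 30,000 Hz; 133,590 Hz exceeds it.
Alias = |133,590 − 2×60,000| = |133,590 − 120,000| = 13,590 Hz.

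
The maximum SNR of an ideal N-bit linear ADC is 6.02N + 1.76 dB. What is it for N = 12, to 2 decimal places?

6.02 × 12 + 1.76 = 74.00 dB.

74.00 dB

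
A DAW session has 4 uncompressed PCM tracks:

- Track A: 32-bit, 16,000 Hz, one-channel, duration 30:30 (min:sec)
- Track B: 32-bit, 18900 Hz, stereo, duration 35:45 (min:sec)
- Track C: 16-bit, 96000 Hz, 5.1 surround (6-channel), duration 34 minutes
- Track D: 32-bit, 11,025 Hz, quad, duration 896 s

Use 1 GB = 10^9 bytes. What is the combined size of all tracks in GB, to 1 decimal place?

Track A: 30:30 (min:sec) = 1,830 s; 16,000 × 1,830 × 4 × 1 = 117,120,000 bytes.
Track B: 35:45 (min:sec) = 2,145 s; 18,900 × 2,145 × 4 × 2 = 324,324,000 bytes.
Track C: 34 minutes = 2,040 s; 96,000 × 2,040 × 2 × 6 = 2,350,080,000 bytes.
Track D: 11,025 × 896 × 4 × 4 = 158,054,400 bytes.
Total = 2,949,578,400 bytes = 2.9 GB.

2.9 GB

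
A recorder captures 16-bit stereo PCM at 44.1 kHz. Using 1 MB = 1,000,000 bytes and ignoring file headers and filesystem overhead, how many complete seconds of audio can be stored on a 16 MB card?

Uncompressed byte rate = 44,100 × 2 × 2 = 176,400 bytes/s.
Capacity = 16 × 1,000,000 = 16,000,000 bytes.
16,000,000 / 176,400 ≈ 90.7 s → 90 seconds.

90 seconds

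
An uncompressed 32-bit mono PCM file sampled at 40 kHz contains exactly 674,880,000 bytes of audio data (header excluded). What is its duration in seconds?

4,218 seconds

Byte rate = 40,000 × 4 × 1 = 160,000 bytes/s.
Duration = 674,880,000 / 160,000 = 4,218 s.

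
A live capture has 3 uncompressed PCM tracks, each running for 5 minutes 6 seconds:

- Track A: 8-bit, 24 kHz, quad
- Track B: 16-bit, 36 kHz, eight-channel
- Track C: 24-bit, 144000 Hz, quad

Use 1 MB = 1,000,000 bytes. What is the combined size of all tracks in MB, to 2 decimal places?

734.40 MB

5 minutes 6 seconds = 306 s.
Track A: 24,000 × 306 × 1 × 4 = 29,376,000 bytes.
Track B: 36,000 × 306 × 2 × 8 = 176,256,000 bytes.
Track C: 144,000 × 306 × 3 × 4 = 528,768,000 bytes.
Total = 734,400,000 bytes = 734.40 MB.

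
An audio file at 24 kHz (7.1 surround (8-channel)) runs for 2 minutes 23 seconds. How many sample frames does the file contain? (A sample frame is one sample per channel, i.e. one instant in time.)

2 minutes 23 seconds = 143 s.
24,000 samples/s × 143 s = 3,432,000 frames.

3,432,000 sample frames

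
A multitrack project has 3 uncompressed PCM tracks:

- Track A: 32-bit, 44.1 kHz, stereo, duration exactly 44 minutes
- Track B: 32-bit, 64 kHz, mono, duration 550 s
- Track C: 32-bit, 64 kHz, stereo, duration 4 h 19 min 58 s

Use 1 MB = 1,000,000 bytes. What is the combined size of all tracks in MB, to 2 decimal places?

Track A: exactly 44 minutes = 2,640 s; 44,100 × 2,640 × 4 × 2 = 931,392,000 bytes.
Track B: 64,000 × 550 × 4 × 1 = 140,800,000 bytes.
Track C: 4 h 19 min 58 s = 15,598 s; 64,000 × 15,598 × 4 × 2 = 7,986,176,000 bytes.
Total = 9,058,368,000 bytes = 9058.37 MB.

9058.37 MB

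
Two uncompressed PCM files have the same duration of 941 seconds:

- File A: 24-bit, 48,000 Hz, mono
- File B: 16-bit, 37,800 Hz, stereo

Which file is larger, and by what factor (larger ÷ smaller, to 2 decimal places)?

File B, by a factor of 1.05

File A: 48,000 × 3 × 1 = 144,000 bytes/s.
File B: 37,800 × 2 × 2 = 151,200 bytes/s.
File B is larger; ratio = 142,279,200 / 135,504,000 = 1.05.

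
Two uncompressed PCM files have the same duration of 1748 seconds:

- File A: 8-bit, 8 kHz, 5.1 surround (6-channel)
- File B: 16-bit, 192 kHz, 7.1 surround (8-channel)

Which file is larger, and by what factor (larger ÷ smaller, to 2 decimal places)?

File A: 8,000 × 1 × 6 = 48,000 bytes/s.
File B: 192,000 × 2 × 8 = 3,072,000 bytes/s.
File B is larger; ratio = 5,369,856,000 / 83,904,000 = 64.00.

File B, by a factor of 64.00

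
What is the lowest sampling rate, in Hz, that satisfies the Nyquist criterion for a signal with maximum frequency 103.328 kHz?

Minimum sample rate = 2 × 103,328 Hz = 206,656 Hz.

206,656 Hz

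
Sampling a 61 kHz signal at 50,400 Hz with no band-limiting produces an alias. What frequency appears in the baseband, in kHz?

Nyquist = 50,400/2 = 25,200 Hz; 61,000 Hz exceeds it.
Alias = |61,000 − 1×50,400| = |61,000 − 50,400| = 10,600 Hz = 10.6 kHz.

10.6 kHz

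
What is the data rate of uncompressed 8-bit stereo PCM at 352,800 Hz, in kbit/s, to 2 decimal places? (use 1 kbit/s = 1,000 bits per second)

Bit rate = 352,800 × 8 × 2 = 5,644,800 bits/s.
= 5644.80 kbit/s.

5644.80 kbit/s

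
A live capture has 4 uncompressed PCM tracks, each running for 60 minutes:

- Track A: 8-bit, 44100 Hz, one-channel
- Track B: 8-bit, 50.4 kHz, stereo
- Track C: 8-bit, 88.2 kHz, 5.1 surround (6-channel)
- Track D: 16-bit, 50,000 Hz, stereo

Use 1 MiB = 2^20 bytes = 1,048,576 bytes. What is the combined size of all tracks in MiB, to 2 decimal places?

60 minutes = 3,600 s.
Track A: 44,100 × 3,600 × 1 × 1 = 158,760,000 bytes.
Track B: 50,400 × 3,600 × 1 × 2 = 362,880,000 bytes.
Track C: 88,200 × 3,600 × 1 × 6 = 1,905,120,000 bytes.
Track D: 50,000 × 3,600 × 2 × 2 = 720,000,000 bytes.
Total = 3,146,760,000 bytes = 3000.98 MiB.

3000.98 MiB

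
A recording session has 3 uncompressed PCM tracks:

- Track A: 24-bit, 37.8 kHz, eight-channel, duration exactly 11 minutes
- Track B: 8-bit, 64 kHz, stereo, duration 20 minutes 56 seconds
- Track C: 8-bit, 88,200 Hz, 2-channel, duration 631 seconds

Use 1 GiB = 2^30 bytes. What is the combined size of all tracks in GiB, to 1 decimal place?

0.8 GiB

Track A: exactly 11 minutes = 660 s; 37,800 × 660 × 3 × 8 = 598,752,000 bytes.
Track B: 20 minutes 56 seconds = 1,256 s; 64,000 × 1,256 × 1 × 2 = 160,768,000 bytes.
Track C: 88,200 × 631 × 1 × 2 = 111,308,400 bytes.
Total = 870,828,400 bytes = 0.8 GiB.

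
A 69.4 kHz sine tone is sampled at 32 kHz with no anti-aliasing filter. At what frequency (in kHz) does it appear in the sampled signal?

Nyquist = 32,000/2 = 16,000 Hz; 69,400 Hz exceeds it.
Alias = |69,400 − 2×32,000| = |69,400 − 64,000| = 5,400 Hz = 5.4 kHz.

5.4 kHz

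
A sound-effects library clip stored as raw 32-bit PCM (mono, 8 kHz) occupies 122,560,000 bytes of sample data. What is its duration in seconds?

3,830 seconds

Byte rate = 8,000 × 4 × 1 = 32,000 bytes/s.
Duration = 122,560,000 / 32,000 = 3,830 s.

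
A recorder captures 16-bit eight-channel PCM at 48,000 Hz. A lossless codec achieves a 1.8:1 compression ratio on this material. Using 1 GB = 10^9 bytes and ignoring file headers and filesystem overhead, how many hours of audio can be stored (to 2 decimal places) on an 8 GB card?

5.21 hours

Uncompressed byte rate = 48,000 × 2 × 8 = 768,000 bytes/s.
After 1.8:1 compression, effective rate ≈ 426666.67 bytes/s.
Capacity = 8 × 1,000,000,000 = 8,000,000,000 bytes.
8,000,000,000 / effective rate ≈ 18750 s → 5.21 hours.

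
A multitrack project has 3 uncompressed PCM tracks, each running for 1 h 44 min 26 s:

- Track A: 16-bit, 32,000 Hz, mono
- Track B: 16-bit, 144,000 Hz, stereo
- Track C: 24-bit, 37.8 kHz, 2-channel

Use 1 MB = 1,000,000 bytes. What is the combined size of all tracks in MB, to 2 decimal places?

1 h 44 min 26 s = 6,266 s.
Track A: 32,000 × 6,266 × 2 × 1 = 401,024,000 bytes.
Track B: 144,000 × 6,266 × 2 × 2 = 3,609,216,000 bytes.
Track C: 37,800 × 6,266 × 3 × 2 = 1,421,128,800 bytes.
Total = 5,431,368,800 bytes = 5431.37 MB.

5431.37 MB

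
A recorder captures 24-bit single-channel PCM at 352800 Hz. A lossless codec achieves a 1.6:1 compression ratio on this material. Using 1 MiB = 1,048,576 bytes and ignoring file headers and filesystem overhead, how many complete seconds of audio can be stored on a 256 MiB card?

405 seconds

Uncompressed byte rate = 352,800 × 3 × 1 = 1,058,400 bytes/s.
After 1.6:1 compression, effective rate ≈ 661500 bytes/s.
Capacity = 256 × 1,048,576 = 268,435,456 bytes.
268,435,456 / effective rate ≈ 405.8 s → 405 seconds.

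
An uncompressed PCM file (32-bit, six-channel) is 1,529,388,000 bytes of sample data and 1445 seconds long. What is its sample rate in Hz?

Bytes = sample_rate × seconds × bytes_per_sample × channels.
sample_rate = 1,529,388,000 / (1,445 × 4 × 6) = 1,529,388,000 / 34,680 = 44,100 Hz.

44,100 Hz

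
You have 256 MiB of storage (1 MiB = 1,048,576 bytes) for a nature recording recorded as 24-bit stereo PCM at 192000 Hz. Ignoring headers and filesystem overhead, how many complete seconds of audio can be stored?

233 seconds

Uncompressed byte rate = 192,000 × 3 × 2 = 1,152,000 bytes/s.
Capacity = 256 × 1,048,576 = 268,435,456 bytes.
268,435,456 / 1,152,000 ≈ 233.02 s → 233 seconds.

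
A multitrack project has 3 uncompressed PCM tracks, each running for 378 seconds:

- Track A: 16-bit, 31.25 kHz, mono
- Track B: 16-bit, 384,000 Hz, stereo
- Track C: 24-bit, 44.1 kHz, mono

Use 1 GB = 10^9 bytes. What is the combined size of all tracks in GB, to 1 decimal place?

0.7 GB

Track A: 31,250 × 378 × 2 × 1 = 23,625,000 bytes.
Track B: 384,000 × 378 × 2 × 2 = 580,608,000 bytes.
Track C: 44,100 × 378 × 3 × 1 = 50,009,400 bytes.
Total = 654,242,400 bytes = 0.7 GB.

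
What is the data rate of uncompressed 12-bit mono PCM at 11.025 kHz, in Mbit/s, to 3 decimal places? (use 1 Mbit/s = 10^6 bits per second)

Bit rate = 11,025 × 12 × 1 = 132,300 bits/s.
= 0.132 Mbit/s.

0.132 Mbit/s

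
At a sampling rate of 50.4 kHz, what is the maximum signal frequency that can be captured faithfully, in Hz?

25,200 Hz

Nyquist frequency = sample rate / 2 = 50,400 / 2 = 25,200 Hz.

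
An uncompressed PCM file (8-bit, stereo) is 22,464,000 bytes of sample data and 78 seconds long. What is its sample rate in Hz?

Bytes = sample_rate × seconds × bytes_per_sample × channels.
sample_rate = 22,464,000 / (78 × 1 × 2) = 22,464,000 / 156 = 144,000 Hz.

144,000 Hz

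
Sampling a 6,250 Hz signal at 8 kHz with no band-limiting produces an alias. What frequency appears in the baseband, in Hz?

1,750 Hz

Nyquist = 8,000/2 = 4,000 Hz; 6,250 Hz exceeds it.
Alias = |6,250 − 1×8,000| = |6,250 − 8,000| = 1,750 Hz.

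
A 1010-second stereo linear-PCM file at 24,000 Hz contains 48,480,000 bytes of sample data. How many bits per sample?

8 bits

Bytes per sample = 48,480,000 / (24,000 × 1,010 × 2) = 48,480,000 / 48,480,000 = 1.
Bit depth = 1 × 8 = 8 bits.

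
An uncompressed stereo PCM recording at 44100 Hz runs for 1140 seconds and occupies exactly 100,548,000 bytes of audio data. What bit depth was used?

Bytes per sample = 100,548,000 / (44,100 × 1,140 × 2) = 100,548,000 / 100,548,000 = 1.
Bit depth = 1 × 8 = 8 bits.

8 bits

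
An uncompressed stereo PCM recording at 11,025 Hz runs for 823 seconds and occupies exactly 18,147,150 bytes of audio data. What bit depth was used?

Bytes per sample = 18,147,150 / (11,025 × 823 × 2) = 18,147,150 / 18,147,150 = 1.
Bit depth = 1 × 8 = 8 bits.

8 bits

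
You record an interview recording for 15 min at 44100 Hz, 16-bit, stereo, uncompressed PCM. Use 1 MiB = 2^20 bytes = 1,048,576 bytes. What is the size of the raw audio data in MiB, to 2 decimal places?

151.41 MiB

Duration = 15 min = 900 s.
Bytes = 44,100 samples/s × 900 s × 2 bytes/sample × 2 ch = 158,760,000 bytes.
158,760,000 / 1,048,576 = 151.41 MiB.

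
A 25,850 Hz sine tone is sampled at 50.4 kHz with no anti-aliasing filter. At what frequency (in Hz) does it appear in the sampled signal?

Nyquist = 50,400/2 = 25,200 Hz; 25,850 Hz exceeds it.
Alias = |25,850 − 1×50,400| = |25,850 − 50,400| = 24,550 Hz.

24,550 Hz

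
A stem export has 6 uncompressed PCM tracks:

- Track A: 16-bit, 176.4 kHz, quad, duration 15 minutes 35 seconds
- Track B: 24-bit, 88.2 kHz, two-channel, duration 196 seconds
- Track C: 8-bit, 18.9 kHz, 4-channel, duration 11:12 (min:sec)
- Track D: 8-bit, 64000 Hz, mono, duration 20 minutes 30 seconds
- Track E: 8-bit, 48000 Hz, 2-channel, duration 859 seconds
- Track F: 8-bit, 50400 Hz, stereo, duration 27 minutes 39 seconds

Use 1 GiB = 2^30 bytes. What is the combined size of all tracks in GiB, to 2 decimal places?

Track A: 15 minutes 35 seconds = 935 s; 176,400 × 935 × 2 × 4 = 1,319,472,000 bytes.
Track B: 88,200 × 196 × 3 × 2 = 103,723,200 bytes.
Track C: 11:12 (min:sec) = 672 s; 18,900 × 672 × 1 × 4 = 50,803,200 bytes.
Track D: 20 minutes 30 seconds = 1,230 s; 64,000 × 1,230 × 1 × 1 = 78,720,000 bytes.
Track E: 48,000 × 859 × 1 × 2 = 82,464,000 bytes.
Track F: 27 minutes 39 seconds = 1,659 s; 50,400 × 1,659 × 1 × 2 = 167,227,200 bytes.
Total = 1,802,409,600 bytes = 1.68 GiB.

1.68 GiB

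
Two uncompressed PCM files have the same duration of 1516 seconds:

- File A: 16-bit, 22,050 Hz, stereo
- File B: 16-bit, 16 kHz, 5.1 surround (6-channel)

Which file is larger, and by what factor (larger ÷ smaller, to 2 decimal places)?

File B, by a factor of 2.18

File A: 22,050 × 2 × 2 = 88,200 bytes/s.
File B: 16,000 × 2 × 6 = 192,000 bytes/s.
File B is larger; ratio = 291,072,000 / 133,711,200 = 2.18.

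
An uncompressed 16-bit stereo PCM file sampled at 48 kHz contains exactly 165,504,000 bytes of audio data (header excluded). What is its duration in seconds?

Byte rate = 48,000 × 2 × 2 = 192,000 bytes/s.
Duration = 165,504,000 / 192,000 = 862 s.

862 seconds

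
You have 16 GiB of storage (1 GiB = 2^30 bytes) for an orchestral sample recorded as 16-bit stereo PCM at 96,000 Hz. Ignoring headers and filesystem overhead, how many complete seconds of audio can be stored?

Uncompressed byte rate = 96,000 × 2 × 2 = 384,000 bytes/s.
Capacity = 16 × 1,073,741,824 = 17,179,869,184 bytes.
17,179,869,184 / 384,000 ≈ 44739.24 s → 44,739 seconds.

44,739 seconds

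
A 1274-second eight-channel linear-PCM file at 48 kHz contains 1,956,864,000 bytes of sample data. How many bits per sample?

Bytes per sample = 1,956,864,000 / (48,000 × 1,274 × 8) = 1,956,864,000 / 489,216,000 = 4.
Bit depth = 4 × 8 = 32 bits.

32 bits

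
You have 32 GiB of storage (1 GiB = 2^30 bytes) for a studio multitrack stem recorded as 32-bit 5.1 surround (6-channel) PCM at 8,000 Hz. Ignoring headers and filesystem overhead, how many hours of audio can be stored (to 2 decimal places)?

Uncompressed byte rate = 8,000 × 4 × 6 = 192,000 bytes/s.
Capacity = 32 × 1,073,741,824 = 34,359,738,368 bytes.
34,359,738,368 / 192,000 ≈ 178956.97 s → 49.71 hours.

49.71 hours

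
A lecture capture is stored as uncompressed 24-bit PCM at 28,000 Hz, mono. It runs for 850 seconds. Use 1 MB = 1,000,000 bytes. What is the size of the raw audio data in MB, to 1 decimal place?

71.4 MB

Bytes = 28,000 samples/s × 850 s × 3 bytes/sample × 1 ch = 71,400,000 bytes.
71,400,000 / 1,000,000 = 71.4 MB.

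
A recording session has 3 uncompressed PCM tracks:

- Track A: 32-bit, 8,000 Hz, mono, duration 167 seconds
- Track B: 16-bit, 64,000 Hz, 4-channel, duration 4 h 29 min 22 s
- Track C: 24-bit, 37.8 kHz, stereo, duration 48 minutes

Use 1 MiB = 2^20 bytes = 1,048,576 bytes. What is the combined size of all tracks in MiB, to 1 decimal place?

8519.6 MiB

Track A: 8,000 × 167 × 4 × 1 = 5,344,000 bytes.
Track B: 4 h 29 min 22 s = 16,162 s; 64,000 × 16,162 × 2 × 4 = 8,274,944,000 bytes.
Track C: 48 minutes = 2,880 s; 37,800 × 2,880 × 3 × 2 = 653,184,000 bytes.
Total = 8,933,472,000 bytes = 8519.6 MiB.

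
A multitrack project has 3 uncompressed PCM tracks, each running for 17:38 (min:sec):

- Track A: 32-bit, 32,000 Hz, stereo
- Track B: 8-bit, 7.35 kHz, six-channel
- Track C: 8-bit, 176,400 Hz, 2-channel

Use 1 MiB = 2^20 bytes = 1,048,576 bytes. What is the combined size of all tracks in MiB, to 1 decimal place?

658.8 MiB

17:38 (min:sec) = 1,058 s.
Track A: 32,000 × 1,058 × 4 × 2 = 270,848,000 bytes.
Track B: 7,350 × 1,058 × 1 × 6 = 46,657,800 bytes.
Track C: 176,400 × 1,058 × 1 × 2 = 373,262,400 bytes.
Total = 690,768,200 bytes = 658.8 MiB.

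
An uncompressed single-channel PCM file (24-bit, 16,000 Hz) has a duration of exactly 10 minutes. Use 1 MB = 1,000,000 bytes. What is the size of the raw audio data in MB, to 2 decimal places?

28.80 MB

Duration = exactly 10 minutes = 600 s.
Bytes = 16,000 samples/s × 600 s × 3 bytes/sample × 1 ch = 28,800,000 bytes.
28,800,000 / 1,000,000 = 28.80 MB.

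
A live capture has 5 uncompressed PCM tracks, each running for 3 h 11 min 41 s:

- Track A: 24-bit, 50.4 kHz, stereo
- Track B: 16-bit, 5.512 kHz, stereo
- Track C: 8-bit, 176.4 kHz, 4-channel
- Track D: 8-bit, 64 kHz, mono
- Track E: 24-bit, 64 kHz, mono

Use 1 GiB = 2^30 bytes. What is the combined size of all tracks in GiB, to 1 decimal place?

13.8 GiB

3 h 11 min 41 s = 11,501 s.
Track A: 50,400 × 11,501 × 3 × 2 = 3,477,902,400 bytes.
Track B: 5,512 × 11,501 × 2 × 2 = 253,574,048 bytes.
Track C: 176,400 × 11,501 × 1 × 4 = 8,115,105,600 bytes.
Track D: 64,000 × 11,501 × 1 × 1 = 736,064,000 bytes.
Track E: 64,000 × 11,501 × 3 × 1 = 2,208,192,000 bytes.
Total = 14,790,838,048 bytes = 13.8 GiB.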